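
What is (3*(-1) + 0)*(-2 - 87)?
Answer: 267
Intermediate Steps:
(3*(-1) + 0)*(-2 - 87) = (-3 + 0)*(-89) = -3*(-89) = 267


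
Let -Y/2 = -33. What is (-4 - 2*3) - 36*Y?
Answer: -2386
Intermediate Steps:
Y = 66 (Y = -2*(-33) = 66)
(-4 - 2*3) - 36*Y = (-4 - 2*3) - 36*66 = (-4 - 6) - 2376 = -10 - 2376 = -2386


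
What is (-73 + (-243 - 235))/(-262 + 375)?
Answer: -551/113 ≈ -4.8761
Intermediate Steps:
(-73 + (-243 - 235))/(-262 + 375) = (-73 - 478)/113 = -551*1/113 = -551/113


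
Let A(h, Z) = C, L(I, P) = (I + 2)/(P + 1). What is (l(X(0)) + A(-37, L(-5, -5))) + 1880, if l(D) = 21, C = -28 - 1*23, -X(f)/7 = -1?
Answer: 1850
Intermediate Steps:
X(f) = 7 (X(f) = -7*(-1) = 7)
L(I, P) = (2 + I)/(1 + P)
C = -51 (C = -28 - 23 = -51)
A(h, Z) = -51
(l(X(0)) + A(-37, L(-5, -5))) + 1880 = (21 - 51) + 1880 = -30 + 1880 = 1850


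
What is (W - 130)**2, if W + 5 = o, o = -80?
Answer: 46225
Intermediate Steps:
W = -85 (W = -5 - 80 = -85)
(W - 130)**2 = (-85 - 130)**2 = (-215)**2 = 46225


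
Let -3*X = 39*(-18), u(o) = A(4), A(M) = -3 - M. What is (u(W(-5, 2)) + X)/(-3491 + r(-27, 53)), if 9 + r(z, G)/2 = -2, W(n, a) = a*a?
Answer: -227/3513 ≈ -0.064617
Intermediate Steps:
W(n, a) = a**2
u(o) = -7 (u(o) = -3 - 1*4 = -3 - 4 = -7)
X = 234 (X = -13*(-18) = -1/3*(-702) = 234)
r(z, G) = -22 (r(z, G) = -18 + 2*(-2) = -18 - 4 = -22)
(u(W(-5, 2)) + X)/(-3491 + r(-27, 53)) = (-7 + 234)/(-3491 - 22) = 227/(-3513) = 227*(-1/3513) = -227/3513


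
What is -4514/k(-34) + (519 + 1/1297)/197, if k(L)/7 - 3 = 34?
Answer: -26460090/1788563 ≈ -14.794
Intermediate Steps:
k(L) = 259 (k(L) = 21 + 7*34 = 21 + 238 = 259)
-4514/k(-34) + (519 + 1/1297)/197 = -4514/259 + (519 + 1/1297)/197 = -4514*1/259 + (519 + 1/1297)*(1/197) = -122/7 + (673144/1297)*(1/197) = -122/7 + 673144/255509 = -26460090/1788563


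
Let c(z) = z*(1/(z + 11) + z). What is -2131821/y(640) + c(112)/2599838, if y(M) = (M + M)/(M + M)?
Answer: -340856937795865/159890037 ≈ -2.1318e+6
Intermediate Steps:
y(M) = 1 (y(M) = (2*M)/((2*M)) = (2*M)*(1/(2*M)) = 1)
c(z) = z*(z + 1/(11 + z)) (c(z) = z*(1/(11 + z) + z) = z*(z + 1/(11 + z)))
-2131821/y(640) + c(112)/2599838 = -2131821/1 + (112*(1 + 112² + 11*112)/(11 + 112))/2599838 = -2131821*1 + (112*(1 + 12544 + 1232)/123)*(1/2599838) = -2131821 + (112*(1/123)*13777)*(1/2599838) = -2131821 + (1543024/123)*(1/2599838) = -2131821 + 771512/159890037 = -340856937795865/159890037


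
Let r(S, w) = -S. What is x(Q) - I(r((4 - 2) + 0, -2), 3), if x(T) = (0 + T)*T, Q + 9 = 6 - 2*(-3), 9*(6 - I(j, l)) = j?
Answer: 25/9 ≈ 2.7778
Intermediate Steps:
I(j, l) = 6 - j/9
Q = 3 (Q = -9 + (6 - 2*(-3)) = -9 + (6 + 6) = -9 + 12 = 3)
x(T) = T² (x(T) = T*T = T²)
x(Q) - I(r((4 - 2) + 0, -2), 3) = 3² - (6 - (-1)*((4 - 2) + 0)/9) = 9 - (6 - (-1)*(2 + 0)/9) = 9 - (6 - (-1)*2/9) = 9 - (6 - ⅑*(-2)) = 9 - (6 + 2/9) = 9 - 1*56/9 = 9 - 56/9 = 25/9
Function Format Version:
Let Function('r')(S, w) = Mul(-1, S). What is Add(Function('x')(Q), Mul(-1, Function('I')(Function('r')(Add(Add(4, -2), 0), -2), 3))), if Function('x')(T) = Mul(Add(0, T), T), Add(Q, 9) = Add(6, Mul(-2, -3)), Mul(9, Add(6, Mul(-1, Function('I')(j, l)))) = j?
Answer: Rational(25, 9) ≈ 2.7778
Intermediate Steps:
Function('I')(j, l) = Add(6, Mul(Rational(-1, 9), j))
Q = 3 (Q = Add(-9, Add(6, Mul(-2, -3))) = Add(-9, Add(6, 6)) = Add(-9, 12) = 3)
Function('x')(T) = Pow(T, 2) (Function('x')(T) = Mul(T, T) = Pow(T, 2))
Add(Function('x')(Q), Mul(-1, Function('I')(Function('r')(Add(Add(4, -2), 0), -2), 3))) = Add(Pow(3, 2), Mul(-1, Add(6, Mul(Rational(-1, 9), Mul(-1, Add(Add(4, -2), 0)))))) = Add(9, Mul(-1, Add(6, Mul(Rational(-1, 9), Mul(-1, Add(2, 0)))))) = Add(9, Mul(-1, Add(6, Mul(Rational(-1, 9), Mul(-1, 2))))) = Add(9, Mul(-1, Add(6, Mul(Rational(-1, 9), -2)))) = Add(9, Mul(-1, Add(6, Rational(2, 9)))) = Add(9, Mul(-1, Rational(56, 9))) = Add(9, Rational(-56, 9)) = Rational(25, 9)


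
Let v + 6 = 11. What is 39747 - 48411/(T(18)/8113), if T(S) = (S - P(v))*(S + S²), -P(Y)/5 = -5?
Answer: 407613/2 ≈ 2.0381e+5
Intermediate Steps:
v = 5 (v = -6 + 11 = 5)
P(Y) = 25 (P(Y) = -5*(-5) = 25)
T(S) = (-25 + S)*(S + S²) (T(S) = (S - 1*25)*(S + S²) = (S - 25)*(S + S²) = (-25 + S)*(S + S²))
39747 - 48411/(T(18)/8113) = 39747 - 48411/((18*(-25 + 18² - 24*18))/8113) = 39747 - 48411/((18*(-25 + 324 - 432))*(1/8113)) = 39747 - 48411/((18*(-133))*(1/8113)) = 39747 - 48411/((-2394*1/8113)) = 39747 - 48411/(-18/61) = 39747 - 48411*(-61)/18 = 39747 - 1*(-328119/2) = 39747 + 328119/2 = 407613/2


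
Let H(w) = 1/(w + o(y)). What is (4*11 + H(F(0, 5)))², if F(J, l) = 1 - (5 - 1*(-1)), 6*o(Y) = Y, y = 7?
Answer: 1012036/529 ≈ 1913.1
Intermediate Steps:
o(Y) = Y/6
F(J, l) = -5 (F(J, l) = 1 - (5 + 1) = 1 - 1*6 = 1 - 6 = -5)
H(w) = 1/(7/6 + w) (H(w) = 1/(w + (⅙)*7) = 1/(w + 7/6) = 1/(7/6 + w))
(4*11 + H(F(0, 5)))² = (4*11 + 6/(7 + 6*(-5)))² = (44 + 6/(7 - 30))² = (44 + 6/(-23))² = (44 + 6*(-1/23))² = (44 - 6/23)² = (1006/23)² = 1012036/529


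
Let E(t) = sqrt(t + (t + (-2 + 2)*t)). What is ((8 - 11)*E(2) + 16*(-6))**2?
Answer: 10404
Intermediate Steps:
E(t) = sqrt(2)*sqrt(t) (E(t) = sqrt(t + (t + 0*t)) = sqrt(t + (t + 0)) = sqrt(t + t) = sqrt(2*t) = sqrt(2)*sqrt(t))
((8 - 11)*E(2) + 16*(-6))**2 = ((8 - 11)*(sqrt(2)*sqrt(2)) + 16*(-6))**2 = (-3*2 - 96)**2 = (-6 - 96)**2 = (-102)**2 = 10404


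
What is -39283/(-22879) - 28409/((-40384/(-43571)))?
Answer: -28318235159109/923945536 ≈ -30649.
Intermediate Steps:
-39283/(-22879) - 28409/((-40384/(-43571))) = -39283*(-1/22879) - 28409/((-40384*(-1/43571))) = 39283/22879 - 28409/40384/43571 = 39283/22879 - 28409*43571/40384 = 39283/22879 - 1237808539/40384 = -28318235159109/923945536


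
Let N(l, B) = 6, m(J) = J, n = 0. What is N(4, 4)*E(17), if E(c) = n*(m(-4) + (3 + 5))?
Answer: 0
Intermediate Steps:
E(c) = 0 (E(c) = 0*(-4 + (3 + 5)) = 0*(-4 + 8) = 0*4 = 0)
N(4, 4)*E(17) = 6*0 = 0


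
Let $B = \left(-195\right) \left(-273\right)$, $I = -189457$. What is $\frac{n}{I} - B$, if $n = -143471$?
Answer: $- \frac{10085599924}{189457} \approx -53234.0$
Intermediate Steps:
$B = 53235$
$\frac{n}{I} - B = - \frac{143471}{-189457} - 53235 = \left(-143471\right) \left(- \frac{1}{189457}\right) - 53235 = \frac{143471}{189457} - 53235 = - \frac{10085599924}{189457}$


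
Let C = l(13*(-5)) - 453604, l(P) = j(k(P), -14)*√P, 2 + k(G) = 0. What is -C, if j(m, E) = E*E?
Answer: 453604 - 196*I*√65 ≈ 4.536e+5 - 1580.2*I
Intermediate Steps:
k(G) = -2 (k(G) = -2 + 0 = -2)
j(m, E) = E²
l(P) = 196*√P (l(P) = (-14)²*√P = 196*√P)
C = -453604 + 196*I*√65 (C = 196*√(13*(-5)) - 453604 = 196*√(-65) - 453604 = 196*(I*√65) - 453604 = 196*I*√65 - 453604 = -453604 + 196*I*√65 ≈ -4.536e+5 + 1580.2*I)
-C = -(-453604 + 196*I*√65) = 453604 - 196*I*√65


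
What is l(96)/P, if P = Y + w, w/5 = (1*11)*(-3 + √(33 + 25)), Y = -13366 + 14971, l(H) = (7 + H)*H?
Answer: 1423872/189815 - 54384*√58/189815 ≈ 5.3194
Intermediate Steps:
l(H) = H*(7 + H)
Y = 1605
w = -165 + 55*√58 (w = 5*((1*11)*(-3 + √(33 + 25))) = 5*(11*(-3 + √58)) = 5*(-33 + 11*√58) = -165 + 55*√58 ≈ 253.87)
P = 1440 + 55*√58 (P = 1605 + (-165 + 55*√58) = 1440 + 55*√58 ≈ 1858.9)
l(96)/P = (96*(7 + 96))/(1440 + 55*√58) = (96*103)/(1440 + 55*√58) = 9888/(1440 + 55*√58)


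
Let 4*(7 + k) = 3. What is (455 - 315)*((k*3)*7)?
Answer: -18375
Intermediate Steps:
k = -25/4 (k = -7 + (¼)*3 = -7 + ¾ = -25/4 ≈ -6.2500)
(455 - 315)*((k*3)*7) = (455 - 315)*(-25/4*3*7) = 140*(-75/4*7) = 140*(-525/4) = -18375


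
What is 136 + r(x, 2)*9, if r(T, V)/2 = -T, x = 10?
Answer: -44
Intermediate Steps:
r(T, V) = -2*T (r(T, V) = 2*(-T) = -2*T)
136 + r(x, 2)*9 = 136 - 2*10*9 = 136 - 20*9 = 136 - 180 = -44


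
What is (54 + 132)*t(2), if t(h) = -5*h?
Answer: -1860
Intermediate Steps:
(54 + 132)*t(2) = (54 + 132)*(-5*2) = 186*(-10) = -1860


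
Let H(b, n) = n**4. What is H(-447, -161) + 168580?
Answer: 672066821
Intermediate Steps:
H(-447, -161) + 168580 = (-161)**4 + 168580 = 671898241 + 168580 = 672066821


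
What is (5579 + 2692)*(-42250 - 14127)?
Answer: -466294167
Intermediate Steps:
(5579 + 2692)*(-42250 - 14127) = 8271*(-56377) = -466294167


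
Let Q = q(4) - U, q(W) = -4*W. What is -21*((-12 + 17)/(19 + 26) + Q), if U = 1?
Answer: 1064/3 ≈ 354.67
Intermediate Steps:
Q = -17 (Q = -4*4 - 1*1 = -16 - 1 = -17)
-21*((-12 + 17)/(19 + 26) + Q) = -21*((-12 + 17)/(19 + 26) - 17) = -21*(5/45 - 17) = -21*(5*(1/45) - 17) = -21*(1/9 - 17) = -21*(-152/9) = 1064/3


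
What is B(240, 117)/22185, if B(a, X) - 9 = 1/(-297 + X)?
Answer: 1619/3993300 ≈ 0.00040543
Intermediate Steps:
B(a, X) = 9 + 1/(-297 + X)
B(240, 117)/22185 = ((-2672 + 9*117)/(-297 + 117))/22185 = ((-2672 + 1053)/(-180))*(1/22185) = -1/180*(-1619)*(1/22185) = (1619/180)*(1/22185) = 1619/3993300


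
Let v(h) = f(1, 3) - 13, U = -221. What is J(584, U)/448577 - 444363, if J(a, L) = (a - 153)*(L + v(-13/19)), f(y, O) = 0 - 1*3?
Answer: -199331123598/448577 ≈ -4.4436e+5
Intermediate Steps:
f(y, O) = -3 (f(y, O) = 0 - 3 = -3)
v(h) = -16 (v(h) = -3 - 13 = -16)
J(a, L) = (-153 + a)*(-16 + L) (J(a, L) = (a - 153)*(L - 16) = (-153 + a)*(-16 + L))
J(584, U)/448577 - 444363 = (2448 - 153*(-221) - 16*584 - 221*584)/448577 - 444363 = (2448 + 33813 - 9344 - 129064)*(1/448577) - 444363 = -102147*1/448577 - 444363 = -102147/448577 - 444363 = -199331123598/448577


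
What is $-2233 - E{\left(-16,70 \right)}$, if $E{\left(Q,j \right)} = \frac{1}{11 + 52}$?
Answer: $- \frac{140680}{63} \approx -2233.0$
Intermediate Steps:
$E{\left(Q,j \right)} = \frac{1}{63}$
$-2233 - E{\left(-16,70 \right)} = -2233 - \frac{1}{63} = - \frac{140680}{63}$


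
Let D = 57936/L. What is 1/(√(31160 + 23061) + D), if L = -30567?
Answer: 196769968/5628619254997 + 103815721*√54221/5628619254997 ≈ 0.0043298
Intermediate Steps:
D = -19312/10189 (D = 57936/(-30567) = 57936*(-1/30567) = -19312/10189 ≈ -1.8954)
1/(√(31160 + 23061) + D) = 1/(√(31160 + 23061) - 19312/10189) = 1/(√54221 - 19312/10189) = 1/(-19312/10189 + √54221)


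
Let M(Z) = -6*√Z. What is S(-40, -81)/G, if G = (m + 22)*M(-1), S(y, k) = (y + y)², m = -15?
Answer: 3200*I/21 ≈ 152.38*I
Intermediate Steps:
S(y, k) = 4*y² (S(y, k) = (2*y)² = 4*y²)
G = -42*I (G = (-15 + 22)*(-6*I) = 7*(-6*I) = -42*I ≈ -42.0*I)
S(-40, -81)/G = (4*(-40)²)/((-42*I)) = (4*1600)*(I/42) = 6400*(I/42) = 3200*I/21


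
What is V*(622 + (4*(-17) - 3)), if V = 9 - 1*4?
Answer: 2755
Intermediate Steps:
V = 5 (V = 9 - 4 = 5)
V*(622 + (4*(-17) - 3)) = 5*(622 + (4*(-17) - 3)) = 5*(622 + (-68 - 3)) = 5*(622 - 71) = 5*551 = 2755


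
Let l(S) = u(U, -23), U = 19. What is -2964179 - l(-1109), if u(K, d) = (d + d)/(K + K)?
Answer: -56319378/19 ≈ -2.9642e+6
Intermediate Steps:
u(K, d) = d/K (u(K, d) = (2*d)/((2*K)) = (2*d)*(1/(2*K)) = d/K)
l(S) = -23/19
-2964179 - l(-1109) = -2964179 - 1*(-23/19) = -2964179 + 23/19 = -56319378/19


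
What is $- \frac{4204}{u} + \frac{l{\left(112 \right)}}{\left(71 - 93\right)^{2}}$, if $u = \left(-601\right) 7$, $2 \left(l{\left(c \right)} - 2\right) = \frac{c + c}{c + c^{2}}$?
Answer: $\frac{230880157}{230089244} \approx 1.0034$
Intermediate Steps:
$l{\left(c \right)} = 2 + \frac{c}{c + c^{2}}$ ($l{\left(c \right)} = 2 + \frac{\left(c + c\right) \frac{1}{c + c^{2}}}{2} = 2 + \frac{2 c \frac{1}{c + c^{2}}}{2} = 2 + \frac{c}{c + c^{2}}$)
$u = -4207$
$- \frac{4204}{u} + \frac{l{\left(112 \right)}}{\left(71 - 93\right)^{2}} = - \frac{4204}{-4207} + \frac{\frac{1}{1 + 112} \left(3 + 2 \cdot 112\right)}{\left(71 - 93\right)^{2}} = \left(-4204\right) \left(- \frac{1}{4207}\right) + \frac{\frac{1}{113} \left(3 + 224\right)}{\left(-22\right)^{2}} = \frac{4204}{4207} + \frac{\frac{1}{113} \cdot 227}{484} = \frac{4204}{4207} + \frac{227}{113} \cdot \frac{1}{484} = \frac{4204}{4207} + \frac{227}{54692} = \frac{230880157}{230089244}$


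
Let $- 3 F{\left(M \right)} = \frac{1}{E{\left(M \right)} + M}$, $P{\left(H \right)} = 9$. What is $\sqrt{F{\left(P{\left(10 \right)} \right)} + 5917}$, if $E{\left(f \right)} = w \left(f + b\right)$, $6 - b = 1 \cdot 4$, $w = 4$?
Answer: $\frac{\sqrt{149587518}}{159} \approx 76.922$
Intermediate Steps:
$b = 2$ ($b = 6 - 1 \cdot 4 = 6 - 4 = 2$)
$E{\left(f \right)} = 8 + 4 f$ ($E{\left(f \right)} = 4 \left(f + 2\right) = 4 \left(2 + f\right) = 8 + 4 f$)
$F{\left(M \right)} = - \frac{1}{3 \left(8 + 5 M\right)}$ ($F{\left(M \right)} = - \frac{1}{3 \left(\left(8 + 4 M\right) + M\right)} = - \frac{1}{3 \left(8 + 5 M\right)}$)
$\sqrt{F{\left(P{\left(10 \right)} \right)} + 5917} = \sqrt{- \frac{1}{24 + 15 \cdot 9} + 5917} = \sqrt{- \frac{1}{24 + 135} + 5917} = \sqrt{- \frac{1}{159} + 5917} = \sqrt{\frac{940802}{159}} = \frac{\sqrt{149587518}}{159}$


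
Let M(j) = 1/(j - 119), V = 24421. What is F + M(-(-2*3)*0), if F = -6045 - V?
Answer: -3625455/119 ≈ -30466.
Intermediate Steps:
M(j) = 1/(-119 + j)
F = -30466 (F = -6045 - 1*24421 = -6045 - 24421 = -30466)
F + M(-(-2*3)*0) = -30466 + 1/(-119 - (-2*3)*0) = -30466 + 1/(-119 - (-6)*0) = -30466 + 1/(-119 - 1*0) = -30466 + 1/(-119 + 0) = -30466 + 1/(-119) = -30466 - 1/119 = -3625455/119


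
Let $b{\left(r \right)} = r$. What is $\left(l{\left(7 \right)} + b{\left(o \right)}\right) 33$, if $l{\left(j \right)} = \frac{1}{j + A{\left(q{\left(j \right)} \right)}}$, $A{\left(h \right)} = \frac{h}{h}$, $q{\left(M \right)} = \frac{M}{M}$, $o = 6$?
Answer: $\frac{1617}{8} \approx 202.13$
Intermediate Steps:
$q{\left(M \right)} = 1$
$A{\left(h \right)} = 1$
$l{\left(j \right)} = \frac{1}{1 + j}$ ($l{\left(j \right)} = \frac{1}{j + 1} = \frac{1}{1 + j}$)
$\left(l{\left(7 \right)} + b{\left(o \right)}\right) 33 = \left(\frac{1}{1 + 7} + 6\right) 33 = \left(\frac{1}{8} + 6\right) 33 = \frac{49}{8} \cdot 33 = \frac{1617}{8}$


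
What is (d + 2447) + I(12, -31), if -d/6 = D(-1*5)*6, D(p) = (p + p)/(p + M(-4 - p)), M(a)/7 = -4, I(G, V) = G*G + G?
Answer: 28513/11 ≈ 2592.1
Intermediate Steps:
I(G, V) = G + G**2 (I(G, V) = G**2 + G = G + G**2)
M(a) = -28 (M(a) = 7*(-4) = -28)
D(p) = 2*p/(-28 + p) (D(p) = (p + p)/(p - 28) = (2*p)/(-28 + p) = 2*p/(-28 + p))
d = -120/11 (d = -6*2*(-1*5)/(-28 - 1*5)*6 = -6*2*(-5)/(-28 - 5)*6 = -6*2*(-5)/(-33)*6 = -6*2*(-5)*(-1/33)*6 = -20*6/11 = -6*20/11 = -120/11 ≈ -10.909)
(d + 2447) + I(12, -31) = (-120/11 + 2447) + 12*(1 + 12) = 26797/11 + 12*13 = 26797/11 + 156 = 28513/11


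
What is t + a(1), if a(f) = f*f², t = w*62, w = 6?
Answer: 373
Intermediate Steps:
t = 372 (t = 6*62 = 372)
a(f) = f³
t + a(1) = 372 + 1³ = 372 + 1 = 373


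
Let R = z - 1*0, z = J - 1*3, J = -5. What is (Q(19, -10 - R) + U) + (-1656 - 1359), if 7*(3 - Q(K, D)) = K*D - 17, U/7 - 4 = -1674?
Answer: -102859/7 ≈ -14694.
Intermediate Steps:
z = -8 (z = -5 - 1*3 = -5 - 3 = -8)
R = -8 (R = -8 - 1*0 = -8 + 0 = -8)
U = -11690 (U = 28 + 7*(-1674) = 28 - 11718 = -11690)
Q(K, D) = 38/7 - D*K/7 (Q(K, D) = 3 - (K*D - 17)/7 = 3 - (D*K - 17)/7 = 3 - (-17 + D*K)/7 = 3 + (17/7 - D*K/7) = 38/7 - D*K/7)
(Q(19, -10 - R) + U) + (-1656 - 1359) = ((38/7 - 1/7*(-10 - 1*(-8))*19) - 11690) + (-1656 - 1359) = ((38/7 - 1/7*(-10 + 8)*19) - 11690) - 3015 = ((38/7 - 1/7*(-2)*19) - 11690) - 3015 = ((38/7 + 38/7) - 11690) - 3015 = (76/7 - 11690) - 3015 = -81754/7 - 3015 = -102859/7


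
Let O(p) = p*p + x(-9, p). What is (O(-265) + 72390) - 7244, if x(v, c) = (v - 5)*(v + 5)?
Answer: 135427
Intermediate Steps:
x(v, c) = (-5 + v)*(5 + v)
O(p) = 56 + p**2 (O(p) = p*p + (-25 + (-9)**2) = p**2 + (-25 + 81) = p**2 + 56 = 56 + p**2)
(O(-265) + 72390) - 7244 = ((56 + (-265)**2) + 72390) - 7244 = ((56 + 70225) + 72390) - 7244 = (70281 + 72390) - 7244 = 142671 - 7244 = 135427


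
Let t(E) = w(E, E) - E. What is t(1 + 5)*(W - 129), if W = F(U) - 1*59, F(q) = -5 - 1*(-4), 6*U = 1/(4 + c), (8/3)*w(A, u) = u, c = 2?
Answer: 2835/4 ≈ 708.75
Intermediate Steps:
w(A, u) = 3*u/8
U = 1/36 (U = 1/(6*(4 + 2)) = (⅙)/6 = (⅙)*(⅙) = 1/36 ≈ 0.027778)
F(q) = -1 (F(q) = -5 + 4 = -1)
t(E) = -5*E/8 (t(E) = 3*E/8 - E = -5*E/8)
W = -60 (W = -1 - 1*59 = -1 - 59 = -60)
t(1 + 5)*(W - 129) = (-5*(1 + 5)/8)*(-60 - 129) = -5/8*6*(-189) = -15/4*(-189) = 2835/4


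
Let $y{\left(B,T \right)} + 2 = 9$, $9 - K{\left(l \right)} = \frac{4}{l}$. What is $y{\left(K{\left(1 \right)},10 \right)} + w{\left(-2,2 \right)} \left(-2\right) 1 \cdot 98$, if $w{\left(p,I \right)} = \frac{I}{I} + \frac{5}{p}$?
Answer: $301$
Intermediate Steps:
$K{\left(l \right)} = 9 - \frac{4}{l}$
$y{\left(B,T \right)} = 7$ ($y{\left(B,T \right)} = -2 + 9 = 7$)
$w{\left(p,I \right)} = 1 + \frac{5}{p}$
$y{\left(K{\left(1 \right)},10 \right)} + w{\left(-2,2 \right)} \left(-2\right) 1 \cdot 98 = 7 + \frac{5 - 2}{-2} \left(-2\right) 1 \cdot 98 = 7 + \left(- \frac{1}{2}\right) 3 \left(-2\right) 1 \cdot 98 = 7 + \left(- \frac{3}{2}\right) \left(-2\right) 1 \cdot 98 = 7 + 3 \cdot 1 \cdot 98 = 7 + 3 \cdot 98 = 7 + 294 = 301$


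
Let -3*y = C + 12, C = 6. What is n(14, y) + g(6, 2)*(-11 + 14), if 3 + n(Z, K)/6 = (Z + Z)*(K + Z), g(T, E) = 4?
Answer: 1338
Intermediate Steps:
y = -6 (y = -(6 + 12)/3 = -1/3*18 = -6)
n(Z, K) = -18 + 12*Z*(K + Z) (n(Z, K) = -18 + 6*((Z + Z)*(K + Z)) = -18 + 6*((2*Z)*(K + Z)) = -18 + 6*(2*Z*(K + Z)) = -18 + 12*Z*(K + Z))
n(14, y) + g(6, 2)*(-11 + 14) = (-18 + 12*14**2 + 12*(-6)*14) + 4*(-11 + 14) = (-18 + 12*196 - 1008) + 4*3 = (-18 + 2352 - 1008) + 12 = 1326 + 12 = 1338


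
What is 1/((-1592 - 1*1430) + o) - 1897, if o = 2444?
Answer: -1096467/578 ≈ -1897.0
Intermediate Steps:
1/((-1592 - 1*1430) + o) - 1897 = 1/((-1592 - 1*1430) + 2444) - 1897 = 1/((-1592 - 1430) + 2444) - 1897 = 1/(-3022 + 2444) - 1897 = 1/(-578) - 1897 = -1/578 - 1897 = -1096467/578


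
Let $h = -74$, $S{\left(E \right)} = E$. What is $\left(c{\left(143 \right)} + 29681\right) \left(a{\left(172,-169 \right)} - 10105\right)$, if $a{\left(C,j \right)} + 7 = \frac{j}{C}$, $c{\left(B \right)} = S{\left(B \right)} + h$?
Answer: $- \frac{25874065875}{86} \approx -3.0086 \cdot 10^{8}$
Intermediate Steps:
$c{\left(B \right)} = -74 + B$ ($c{\left(B \right)} = B - 74 = -74 + B$)
$a{\left(C,j \right)} = -7 + \frac{j}{C}$
$\left(c{\left(143 \right)} + 29681\right) \left(a{\left(172,-169 \right)} - 10105\right) = \left(\left(-74 + 143\right) + 29681\right) \left(\left(-7 - \frac{169}{172}\right) - 10105\right) = \left(69 + 29681\right) \left(\left(-7 - \frac{169}{172}\right) - 10105\right) = 29750 \left(\left(-7 - \frac{169}{172}\right) - 10105\right) = 29750 \left(- \frac{1373}{172} - 10105\right) = 29750 \left(- \frac{1739433}{172}\right) = - \frac{25874065875}{86}$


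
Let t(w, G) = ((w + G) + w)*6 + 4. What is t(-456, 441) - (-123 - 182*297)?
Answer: 51355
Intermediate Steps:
t(w, G) = 4 + 6*G + 12*w (t(w, G) = ((G + w) + w)*6 + 4 = (G + 2*w)*6 + 4 = (6*G + 12*w) + 4 = 4 + 6*G + 12*w)
t(-456, 441) - (-123 - 182*297) = (4 + 6*441 + 12*(-456)) - (-123 - 182*297) = (4 + 2646 - 5472) - (-123 - 54054) = -2822 - 1*(-54177) = -2822 + 54177 = 51355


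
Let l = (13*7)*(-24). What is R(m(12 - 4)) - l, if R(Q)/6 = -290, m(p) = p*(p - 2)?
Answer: 444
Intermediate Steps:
l = -2184 (l = 91*(-24) = -2184)
m(p) = p*(-2 + p)
R(Q) = -1740 (R(Q) = 6*(-290) = -1740)
R(m(12 - 4)) - l = -1740 - 1*(-2184) = -1740 + 2184 = 444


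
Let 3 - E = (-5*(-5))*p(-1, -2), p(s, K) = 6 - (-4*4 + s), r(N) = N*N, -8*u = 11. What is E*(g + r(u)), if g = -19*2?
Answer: 330473/16 ≈ 20655.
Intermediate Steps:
u = -11/8 (u = -⅛*11 = -11/8 ≈ -1.3750)
g = -38
r(N) = N²
p(s, K) = 22 - s (p(s, K) = 6 - (-16 + s) = 6 + (16 - s) = 22 - s)
E = -572 (E = 3 - (-5*(-5))*(22 - 1*(-1)) = 3 - 25*(22 + 1) = 3 - 25*23 = 3 - 1*575 = 3 - 575 = -572)
E*(g + r(u)) = -572*(-38 + (-11/8)²) = -572*(-38 + 121/64) = -572*(-2311/64) = 330473/16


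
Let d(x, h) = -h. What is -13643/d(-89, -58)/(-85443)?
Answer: 13643/4955694 ≈ 0.0027530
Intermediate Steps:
-13643/d(-89, -58)/(-85443) = -13643/((-1*(-58)))/(-85443) = -13643/58*(-1/85443) = 13643/4955694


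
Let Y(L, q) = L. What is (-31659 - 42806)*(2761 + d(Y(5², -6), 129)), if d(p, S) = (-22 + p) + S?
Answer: -215427245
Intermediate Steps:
d(p, S) = -22 + S + p
(-31659 - 42806)*(2761 + d(Y(5², -6), 129)) = (-31659 - 42806)*(2761 + (-22 + 129 + 5²)) = -74465*(2761 + (-22 + 129 + 25)) = -74465*(2761 + 132) = -74465*2893 = -215427245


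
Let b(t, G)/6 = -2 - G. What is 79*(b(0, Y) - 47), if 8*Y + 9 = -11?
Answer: -3476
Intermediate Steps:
Y = -5/2 (Y = -9/8 + (⅛)*(-11) = -9/8 - 11/8 = -5/2 ≈ -2.5000)
b(t, G) = -12 - 6*G (b(t, G) = 6*(-2 - G) = -12 - 6*G)
79*(b(0, Y) - 47) = 79*((-12 - 6*(-5/2)) - 47) = 79*((-12 + 15) - 47) = 79*(3 - 47) = 79*(-44) = -3476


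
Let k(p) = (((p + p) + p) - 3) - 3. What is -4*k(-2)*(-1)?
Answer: -48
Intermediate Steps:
k(p) = -6 + 3*p (k(p) = ((2*p + p) - 3) - 3 = (3*p - 3) - 3 = (-3 + 3*p) - 3 = -6 + 3*p)
-4*k(-2)*(-1) = -4*(-6 + 3*(-2))*(-1) = -4*(-6 - 6)*(-1) = -4*(-12)*(-1) = 48*(-1) = -48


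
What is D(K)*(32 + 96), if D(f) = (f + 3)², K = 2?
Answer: 3200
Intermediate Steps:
D(f) = (3 + f)²
D(K)*(32 + 96) = (3 + 2)²*(32 + 96) = 5²*128 = 25*128 = 3200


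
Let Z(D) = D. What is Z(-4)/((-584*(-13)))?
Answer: -1/1898 ≈ -0.00052687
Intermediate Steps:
Z(-4)/((-584*(-13))) = -4/((-584*(-13))) = -4/7592 = -4*1/7592 = -1/1898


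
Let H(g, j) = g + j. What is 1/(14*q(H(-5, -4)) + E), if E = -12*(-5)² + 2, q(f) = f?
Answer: -1/424 ≈ -0.0023585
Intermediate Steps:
E = -298 (E = -12*25 + 2 = -300 + 2 = -298)
1/(14*q(H(-5, -4)) + E) = 1/(14*(-5 - 4) - 298) = 1/(14*(-9) - 298) = 1/(-126 - 298) = 1/(-424) = -1/424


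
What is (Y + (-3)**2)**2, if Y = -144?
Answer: 18225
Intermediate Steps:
(Y + (-3)**2)**2 = (-144 + (-3)**2)**2 = (-144 + 9)**2 = (-135)**2 = 18225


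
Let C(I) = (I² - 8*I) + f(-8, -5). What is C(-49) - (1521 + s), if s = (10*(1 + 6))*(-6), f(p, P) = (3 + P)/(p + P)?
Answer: 21998/13 ≈ 1692.2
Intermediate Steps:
f(p, P) = (3 + P)/(P + p)
C(I) = 2/13 + I² - 8*I (C(I) = (I² - 8*I) + (3 - 5)/(-5 - 8) = (I² - 8*I) - 2/(-13) = (I² - 8*I) - 1/13*(-2) = (I² - 8*I) + 2/13 = 2/13 + I² - 8*I)
s = -420 (s = (10*7)*(-6) = 70*(-6) = -420)
C(-49) - (1521 + s) = (2/13 + (-49)² - 8*(-49)) - (1521 - 420) = (2/13 + 2401 + 392) - 1*1101 = 36311/13 - 1101 = 21998/13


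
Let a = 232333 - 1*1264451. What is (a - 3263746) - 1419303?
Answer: -5715167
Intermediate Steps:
a = -1032118 (a = 232333 - 1264451 = -1032118)
(a - 3263746) - 1419303 = (-1032118 - 3263746) - 1419303 = -4295864 - 1419303 = -5715167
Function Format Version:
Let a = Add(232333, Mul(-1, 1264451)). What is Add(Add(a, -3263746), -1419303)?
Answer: -5715167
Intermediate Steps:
a = -1032118 (a = Add(232333, -1264451) = -1032118)
Add(Add(a, -3263746), -1419303) = Add(Add(-1032118, -3263746), -1419303) = Add(-4295864, -1419303) = -5715167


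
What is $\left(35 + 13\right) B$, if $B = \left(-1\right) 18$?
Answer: $-864$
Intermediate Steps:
$B = -18$
$\left(35 + 13\right) B = \left(35 + 13\right) \left(-18\right) = 48 \left(-18\right) = -864$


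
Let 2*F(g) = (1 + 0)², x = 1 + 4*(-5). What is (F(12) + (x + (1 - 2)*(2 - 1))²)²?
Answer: 641601/4 ≈ 1.6040e+5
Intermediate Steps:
x = -19 (x = 1 - 20 = -19)
F(g) = ½ (F(g) = (1 + 0)²/2 = (½)*1² = (½)*1 = ½)
(F(12) + (x + (1 - 2)*(2 - 1))²)² = (½ + (-19 + (1 - 2)*(2 - 1))²)² = (½ + (-19 - 1*1)²)² = (½ + (-19 - 1)²)² = (½ + (-20)²)² = (½ + 400)² = (801/2)² = 641601/4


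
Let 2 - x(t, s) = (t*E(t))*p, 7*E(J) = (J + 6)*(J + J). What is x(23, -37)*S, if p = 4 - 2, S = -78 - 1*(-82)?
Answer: -245400/7 ≈ -35057.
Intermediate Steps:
S = 4 (S = -78 + 82 = 4)
p = 2
E(J) = 2*J*(6 + J)/7 (E(J) = ((J + 6)*(J + J))/7 = ((6 + J)*(2*J))/7 = (2*J*(6 + J))/7 = 2*J*(6 + J)/7)
x(t, s) = 2 - 4*t²*(6 + t)/7 (x(t, s) = 2 - t*(2*t*(6 + t)/7)*2 = 2 - 2*t²*(6 + t)/7*2 = 2 - 4*t²*(6 + t)/7)
x(23, -37)*S = (2 + (4/7)*23²*(-6 - 1*23))*4 = (2 + (4/7)*529*(-6 - 23))*4 = (2 + (4/7)*529*(-29))*4 = (2 - 61364/7)*4 = -61350/7*4 = -245400/7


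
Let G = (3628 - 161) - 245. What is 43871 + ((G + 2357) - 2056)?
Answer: 47394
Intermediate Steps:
G = 3222 (G = 3467 - 245 = 3222)
43871 + ((G + 2357) - 2056) = 43871 + ((3222 + 2357) - 2056) = 43871 + (5579 - 2056) = 43871 + 3523 = 47394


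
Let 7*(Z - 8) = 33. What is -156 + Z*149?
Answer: 12169/7 ≈ 1738.4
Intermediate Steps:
Z = 89/7 (Z = 8 + (⅐)*33 = 8 + 33/7 = 89/7 ≈ 12.714)
-156 + Z*149 = -156 + (89/7)*149 = -156 + 13261/7 = 12169/7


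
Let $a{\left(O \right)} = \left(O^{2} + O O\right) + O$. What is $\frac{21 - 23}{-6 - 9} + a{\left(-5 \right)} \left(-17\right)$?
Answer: $- \frac{11473}{15} \approx -764.87$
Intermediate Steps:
$a{\left(O \right)} = O + 2 O^{2}$ ($a{\left(O \right)} = \left(O^{2} + O^{2}\right) + O = 2 O^{2} + O = O + 2 O^{2}$)
$\frac{21 - 23}{-6 - 9} + a{\left(-5 \right)} \left(-17\right) = \frac{21 - 23}{-6 - 9} + - 5 \left(1 + 2 \left(-5\right)\right) \left(-17\right) = - \frac{2}{-15} + - 5 \left(1 - 10\right) \left(-17\right) = \left(-2\right) \left(- \frac{1}{15}\right) + \left(-5\right) \left(-9\right) \left(-17\right) = \frac{2}{15} + 45 \left(-17\right) = \frac{2}{15} - 765 = - \frac{11473}{15}$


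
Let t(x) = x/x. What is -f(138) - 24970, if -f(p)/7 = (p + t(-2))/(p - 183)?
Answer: -1124623/45 ≈ -24992.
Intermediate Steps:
t(x) = 1
f(p) = -7*(1 + p)/(-183 + p) (f(p) = -7*(p + 1)/(p - 183) = -7*(1 + p)/(-183 + p))
-f(138) - 24970 = -7*(-1 - 1*138)/(-183 + 138) - 24970 = -7*(-1 - 138)/(-45) - 24970 = -7*(-1)*(-139)/45 - 24970 = -1*973/45 - 24970 = -973/45 - 24970 = -1124623/45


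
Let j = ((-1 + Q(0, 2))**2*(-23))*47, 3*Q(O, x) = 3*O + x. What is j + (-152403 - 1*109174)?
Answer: -2355274/9 ≈ -2.6170e+5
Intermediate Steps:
Q(O, x) = O + x/3 (Q(O, x) = (3*O + x)/3 = (x + 3*O)/3 = O + x/3)
j = -1081/9 (j = ((-1 + (0 + (1/3)*2))**2*(-23))*47 = ((-1 + (0 + 2/3))**2*(-23))*47 = ((-1 + 2/3)**2*(-23))*47 = ((-1/3)**2*(-23))*47 = ((1/9)*(-23))*47 = -23/9*47 = -1081/9 ≈ -120.11)
j + (-152403 - 1*109174) = -1081/9 + (-152403 - 1*109174) = -1081/9 + (-152403 - 109174) = -1081/9 - 261577 = -2355274/9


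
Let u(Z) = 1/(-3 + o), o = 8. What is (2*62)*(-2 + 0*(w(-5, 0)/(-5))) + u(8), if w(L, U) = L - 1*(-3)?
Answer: -1239/5 ≈ -247.80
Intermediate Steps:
w(L, U) = 3 + L (w(L, U) = L + 3 = 3 + L)
u(Z) = ⅕ (u(Z) = 1/(-3 + 8) = 1/5 = ⅕)
(2*62)*(-2 + 0*(w(-5, 0)/(-5))) + u(8) = (2*62)*(-2 + 0*((3 - 5)/(-5))) + ⅕ = 124*(-2 + 0*(-2*(-⅕))) + ⅕ = 124*(-2 + 0*(⅖)) + ⅕ = 124*(-2 + 0) + ⅕ = 124*(-2) + ⅕ = -248 + ⅕ = -1239/5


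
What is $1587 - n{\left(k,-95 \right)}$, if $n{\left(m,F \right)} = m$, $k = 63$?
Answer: $1524$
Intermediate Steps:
$1587 - n{\left(k,-95 \right)} = 1587 - 63 = 1524$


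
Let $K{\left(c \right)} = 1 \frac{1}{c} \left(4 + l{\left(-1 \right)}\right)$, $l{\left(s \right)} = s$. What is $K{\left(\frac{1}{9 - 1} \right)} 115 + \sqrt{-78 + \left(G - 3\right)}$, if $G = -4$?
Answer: $2760 + i \sqrt{85} \approx 2760.0 + 9.2195 i$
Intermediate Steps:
$K{\left(c \right)} = \frac{3}{c}$ ($K{\left(c \right)} = 1 \frac{1}{c} \left(4 - 1\right) = \frac{1}{c} 3 = \frac{3}{c}$)
$K{\left(\frac{1}{9 - 1} \right)} 115 + \sqrt{-78 + \left(G - 3\right)} = \frac{3}{\frac{1}{9 - 1}} \cdot 115 + \sqrt{-78 - 7} = \frac{3}{\frac{1}{8}} \cdot 115 + \sqrt{-78 - 7} = 3 \frac{1}{\frac{1}{8}} \cdot 115 + \sqrt{-85} = 3 \cdot 8 \cdot 115 + i \sqrt{85} = 24 \cdot 115 + i \sqrt{85} = 2760 + i \sqrt{85}$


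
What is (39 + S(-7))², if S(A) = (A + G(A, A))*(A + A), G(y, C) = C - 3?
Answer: 76729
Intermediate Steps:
G(y, C) = -3 + C
S(A) = 2*A*(-3 + 2*A) (S(A) = (A + (-3 + A))*(A + A) = (-3 + 2*A)*(2*A) = 2*A*(-3 + 2*A))
(39 + S(-7))² = (39 + 2*(-7)*(-3 + 2*(-7)))² = (39 + 2*(-7)*(-3 - 14))² = (39 + 2*(-7)*(-17))² = (39 + 238)² = 277² = 76729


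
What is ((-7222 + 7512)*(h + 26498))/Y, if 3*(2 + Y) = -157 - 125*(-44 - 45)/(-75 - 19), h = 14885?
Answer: -3384301740/26447 ≈ -1.2797e+5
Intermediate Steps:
Y = -26447/282 (Y = -2 + (-157 - 125*(-44 - 45)/(-75 - 19))/3 = -2 + (-157 - (-11125)/(-94))/3 = -2 + (-157 - (-11125)*(-1)/94)/3 = -2 + (-157 - 125*89/94)/3 = -2 + (-157 - 11125/94)/3 = -2 + (1/3)*(-25883/94) = -2 - 25883/282 = -26447/282 ≈ -93.784)
((-7222 + 7512)*(h + 26498))/Y = ((-7222 + 7512)*(14885 + 26498))/(-26447/282) = (290*41383)*(-282/26447) = 12001070*(-282/26447) = -3384301740/26447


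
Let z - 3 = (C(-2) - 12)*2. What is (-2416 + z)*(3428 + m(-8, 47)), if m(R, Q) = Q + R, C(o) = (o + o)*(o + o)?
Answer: -8338135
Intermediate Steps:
C(o) = 4*o² (C(o) = (2*o)*(2*o) = 4*o²)
z = 11 (z = 3 + (4*(-2)² - 12)*2 = 3 + (4*4 - 12)*2 = 3 + (16 - 12)*2 = 3 + 4*2 = 3 + 8 = 11)
(-2416 + z)*(3428 + m(-8, 47)) = (-2416 + 11)*(3428 + (47 - 8)) = -2405*(3428 + 39) = -2405*3467 = -8338135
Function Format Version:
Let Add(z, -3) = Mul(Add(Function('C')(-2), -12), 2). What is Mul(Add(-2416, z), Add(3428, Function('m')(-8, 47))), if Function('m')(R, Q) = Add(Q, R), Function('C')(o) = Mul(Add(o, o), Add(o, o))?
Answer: -8338135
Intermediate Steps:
Function('C')(o) = Mul(4, Pow(o, 2)) (Function('C')(o) = Mul(Mul(2, o), Mul(2, o)) = Mul(4, Pow(o, 2)))
z = 11 (z = Add(3, Mul(Add(Mul(4, Pow(-2, 2)), -12), 2)) = Add(3, Mul(Add(Mul(4, 4), -12), 2)) = Add(3, Mul(Add(16, -12), 2)) = Add(3, Mul(4, 2)) = Add(3, 8) = 11)
Mul(Add(-2416, z), Add(3428, Function('m')(-8, 47))) = Mul(Add(-2416, 11), Add(3428, Add(47, -8))) = Mul(-2405, Add(3428, 39)) = Mul(-2405, 3467) = -8338135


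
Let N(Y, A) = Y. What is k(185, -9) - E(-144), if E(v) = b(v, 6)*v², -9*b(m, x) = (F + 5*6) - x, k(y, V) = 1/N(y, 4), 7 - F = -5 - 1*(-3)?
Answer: 14065921/185 ≈ 76032.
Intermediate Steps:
F = 9 (F = 7 - (-5 - 1*(-3)) = 7 - (-5 + 3) = 7 - 1*(-2) = 7 + 2 = 9)
k(y, V) = 1/y
b(m, x) = -13/3 + x/9 (b(m, x) = -((9 + 5*6) - x)/9 = -((9 + 30) - x)/9 = -(39 - x)/9 = -13/3 + x/9)
E(v) = -11*v²/3 (E(v) = (-13/3 + (⅑)*6)*v² = (-13/3 + ⅔)*v² = -11*v²/3)
k(185, -9) - E(-144) = 1/185 - (-11)*(-144)²/3 = 1/185 - (-11)*20736/3 = 1/185 - 1*(-76032) = 1/185 + 76032 = 14065921/185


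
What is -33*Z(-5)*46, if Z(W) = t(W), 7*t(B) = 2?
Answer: -3036/7 ≈ -433.71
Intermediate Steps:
t(B) = 2/7 (t(B) = (⅐)*2 = 2/7)
Z(W) = 2/7
-33*Z(-5)*46 = -33*2/7*46 = -66/7*46 = -3036/7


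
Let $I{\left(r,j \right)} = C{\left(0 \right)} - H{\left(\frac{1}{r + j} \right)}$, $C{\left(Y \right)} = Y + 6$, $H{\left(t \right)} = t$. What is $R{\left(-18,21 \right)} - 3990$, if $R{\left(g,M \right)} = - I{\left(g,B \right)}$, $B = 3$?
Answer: $- \frac{59941}{15} \approx -3996.1$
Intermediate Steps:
$C{\left(Y \right)} = 6 + Y$
$I{\left(r,j \right)} = 6 - \frac{1}{j + r}$ ($I{\left(r,j \right)} = \left(6 + 0\right) - \frac{1}{r + j} = 6 - \frac{1}{j + r}$)
$R{\left(g,M \right)} = -6 + \frac{1}{3 + g}$ ($R{\left(g,M \right)} = - (6 - \frac{1}{3 + g}) = -6 + \frac{1}{3 + g}$)
$R{\left(-18,21 \right)} - 3990 = \frac{-17 - -108}{3 - 18} - 3990 = \frac{-17 + 108}{-15} - 3990 = \left(- \frac{1}{15}\right) 91 - 3990 = - \frac{91}{15} - 3990 = - \frac{59941}{15}$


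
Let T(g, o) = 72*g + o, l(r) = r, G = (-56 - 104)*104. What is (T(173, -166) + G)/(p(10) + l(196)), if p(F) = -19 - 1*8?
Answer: -4350/169 ≈ -25.740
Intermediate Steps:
G = -16640 (G = -160*104 = -16640)
p(F) = -27 (p(F) = -19 - 8 = -27)
T(g, o) = o + 72*g
(T(173, -166) + G)/(p(10) + l(196)) = ((-166 + 72*173) - 16640)/(-27 + 196) = ((-166 + 12456) - 16640)/169 = (12290 - 16640)*(1/169) = -4350*1/169 = -4350/169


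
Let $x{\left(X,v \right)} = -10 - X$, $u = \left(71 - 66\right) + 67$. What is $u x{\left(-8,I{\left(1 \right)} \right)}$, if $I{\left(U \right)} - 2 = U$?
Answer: $-144$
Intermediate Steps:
$I{\left(U \right)} = 2 + U$
$u = 72$ ($u = 5 + 67 = 72$)
$u x{\left(-8,I{\left(1 \right)} \right)} = 72 \left(-10 - -8\right) = 72 \left(-10 + 8\right) = 72 \left(-2\right) = -144$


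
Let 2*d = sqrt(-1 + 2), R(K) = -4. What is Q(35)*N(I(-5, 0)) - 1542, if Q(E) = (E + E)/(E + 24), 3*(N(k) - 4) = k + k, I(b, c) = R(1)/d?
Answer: -273214/177 ≈ -1543.6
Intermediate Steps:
d = 1/2 (d = sqrt(-1 + 2)/2 = sqrt(1)/2 = (1/2)*1 = 1/2 ≈ 0.50000)
I(b, c) = -8 (I(b, c) = -4/1/2 = -4*2 = -8)
N(k) = 4 + 2*k/3 (N(k) = 4 + (k + k)/3 = 4 + (2*k)/3 = 4 + 2*k/3)
Q(E) = 2*E/(24 + E) (Q(E) = (2*E)/(24 + E) = 2*E/(24 + E))
Q(35)*N(I(-5, 0)) - 1542 = (2*35/(24 + 35))*(4 + (2/3)*(-8)) - 1542 = (2*35/59)*(4 - 16/3) - 1542 = (2*35*(1/59))*(-4/3) - 1542 = (70/59)*(-4/3) - 1542 = -280/177 - 1542 = -273214/177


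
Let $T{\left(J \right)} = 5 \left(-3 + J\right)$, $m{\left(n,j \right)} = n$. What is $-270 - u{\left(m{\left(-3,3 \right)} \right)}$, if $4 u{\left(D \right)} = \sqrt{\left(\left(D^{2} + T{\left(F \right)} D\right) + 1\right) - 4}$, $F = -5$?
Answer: $-270 - \frac{3 \sqrt{14}}{4} \approx -272.81$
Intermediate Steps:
$T{\left(J \right)} = -15 + 5 J$
$u{\left(D \right)} = \frac{\sqrt{-3 + D^{2} - 40 D}}{4}$ ($u{\left(D \right)} = \frac{\sqrt{\left(\left(D^{2} + \left(-15 + 5 \left(-5\right)\right) D\right) + 1\right) - 4}}{4} = \frac{\sqrt{\left(\left(D^{2} + \left(-15 - 25\right) D\right) + 1\right) - 4}}{4} = \frac{\sqrt{\left(\left(D^{2} - 40 D\right) + 1\right) - 4}}{4} = \frac{\sqrt{\left(1 + D^{2} - 40 D\right) - 4}}{4} = \frac{\sqrt{-3 + D^{2} - 40 D}}{4}$)
$-270 - u{\left(m{\left(-3,3 \right)} \right)} = -270 - \frac{\sqrt{-3 + \left(-3\right)^{2} - -120}}{4} = -270 - \frac{\sqrt{-3 + 9 + 120}}{4} = -270 - \frac{\sqrt{126}}{4} = -270 - \frac{3 \sqrt{14}}{4}$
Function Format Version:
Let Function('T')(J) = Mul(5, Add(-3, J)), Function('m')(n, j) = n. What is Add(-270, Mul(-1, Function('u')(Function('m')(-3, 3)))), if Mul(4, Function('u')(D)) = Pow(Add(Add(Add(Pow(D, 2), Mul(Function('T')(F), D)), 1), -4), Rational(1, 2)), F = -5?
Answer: Add(-270, Mul(Rational(-3, 4), Pow(14, Rational(1, 2)))) ≈ -272.81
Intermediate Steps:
Function('T')(J) = Add(-15, Mul(5, J))
Function('u')(D) = Mul(Rational(1, 4), Pow(Add(-3, Pow(D, 2), Mul(-40, D)), Rational(1, 2))) (Function('u')(D) = Mul(Rational(1, 4), Pow(Add(Add(Add(Pow(D, 2), Mul(Add(-15, Mul(5, -5)), D)), 1), -4), Rational(1, 2))) = Mul(Rational(1, 4), Pow(Add(Add(Add(Pow(D, 2), Mul(Add(-15, -25), D)), 1), -4), Rational(1, 2))) = Mul(Rational(1, 4), Pow(Add(Add(Add(Pow(D, 2), Mul(-40, D)), 1), -4), Rational(1, 2))) = Mul(Rational(1, 4), Pow(Add(Add(1, Pow(D, 2), Mul(-40, D)), -4), Rational(1, 2))) = Mul(Rational(1, 4), Pow(Add(-3, Pow(D, 2), Mul(-40, D)), Rational(1, 2))))
Add(-270, Mul(-1, Function('u')(Function('m')(-3, 3)))) = Add(-270, Mul(-1, Mul(Rational(1, 4), Pow(Add(-3, Pow(-3, 2), Mul(-40, -3)), Rational(1, 2))))) = Add(-270, Mul(-1, Mul(Rational(1, 4), Pow(Add(-3, 9, 120), Rational(1, 2))))) = Add(-270, Mul(-1, Mul(Rational(1, 4), Pow(126, Rational(1, 2))))) = Add(-270, Mul(-1, Mul(Rational(1, 4), Mul(3, Pow(14, Rational(1, 2)))))) = Add(-270, Mul(-1, Mul(Rational(3, 4), Pow(14, Rational(1, 2))))) = Add(-270, Mul(Rational(-3, 4), Pow(14, Rational(1, 2))))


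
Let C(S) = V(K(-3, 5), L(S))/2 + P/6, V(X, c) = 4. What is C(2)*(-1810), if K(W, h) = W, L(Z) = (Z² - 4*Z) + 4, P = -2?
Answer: -9050/3 ≈ -3016.7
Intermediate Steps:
L(Z) = 4 + Z² - 4*Z
C(S) = 5/3 (C(S) = 4/2 - 2/6 = 4*(½) - 2*⅙ = 2 - ⅓ = 5/3)
C(2)*(-1810) = (5/3)*(-1810) = -9050/3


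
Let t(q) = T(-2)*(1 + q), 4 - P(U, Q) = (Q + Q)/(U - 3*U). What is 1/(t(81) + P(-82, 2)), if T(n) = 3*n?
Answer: -41/20009 ≈ -0.0020491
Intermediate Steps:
P(U, Q) = 4 + Q/U (P(U, Q) = 4 - (Q + Q)/(U - 3*U) = 4 - 2*Q/((-2*U)) = 4 - 2*Q*(-1/(2*U)) = 4 - (-1)*Q/U = 4 + Q/U)
t(q) = -6 - 6*q (t(q) = (3*(-2))*(1 + q) = -6*(1 + q) = -6 - 6*q)
1/(t(81) + P(-82, 2)) = 1/((-6 - 6*81) + (4 + 2/(-82))) = 1/((-6 - 486) + (4 + 2*(-1/82))) = 1/(-492 + (4 - 1/41)) = 1/(-492 + 163/41) = 1/(-20009/41) = -41/20009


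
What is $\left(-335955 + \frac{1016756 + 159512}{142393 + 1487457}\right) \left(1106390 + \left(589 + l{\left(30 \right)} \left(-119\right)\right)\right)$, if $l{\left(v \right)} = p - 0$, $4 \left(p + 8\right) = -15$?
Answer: $- \frac{1213795188656335669}{3259700} \approx -3.7236 \cdot 10^{11}$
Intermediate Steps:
$p = - \frac{47}{4}$ ($p = -8 + \frac{1}{4} \left(-15\right) = -8 - \frac{15}{4} = - \frac{47}{4} \approx -11.75$)
$l{\left(v \right)} = - \frac{47}{4}$ ($l{\left(v \right)} = - \frac{47}{4} - 0 = - \frac{47}{4} + 0 = - \frac{47}{4}$)
$\left(-335955 + \frac{1016756 + 159512}{142393 + 1487457}\right) \left(1106390 + \left(589 + l{\left(30 \right)} \left(-119\right)\right)\right) = \left(-335955 + \frac{1016756 + 159512}{142393 + 1487457}\right) \left(1106390 + \left(589 - - \frac{5593}{4}\right)\right) = \left(-335955 + \frac{1176268}{1629850}\right) \left(1106390 + \left(589 + \frac{5593}{4}\right)\right) = \left(-335955 + 1176268 \cdot \frac{1}{1629850}\right) \left(1106390 + \frac{7949}{4}\right) = \left(-335955 + \frac{588134}{814925}\right) \frac{4433509}{4} = \left(- \frac{273777540241}{814925}\right) \frac{4433509}{4} = - \frac{1213795188656335669}{3259700}$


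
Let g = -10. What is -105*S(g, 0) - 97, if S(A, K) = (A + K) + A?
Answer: 2003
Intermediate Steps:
S(A, K) = K + 2*A
-105*S(g, 0) - 97 = -105*(0 + 2*(-10)) - 97 = -105*(0 - 20) - 97 = -105*(-20) - 97 = 2100 - 97 = 2003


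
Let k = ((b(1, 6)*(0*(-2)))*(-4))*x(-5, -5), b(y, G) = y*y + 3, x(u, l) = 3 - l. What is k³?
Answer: 0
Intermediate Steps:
b(y, G) = 3 + y² (b(y, G) = y² + 3 = 3 + y²)
k = 0 (k = (((3 + 1²)*(0*(-2)))*(-4))*(3 - 1*(-5)) = (((3 + 1)*0)*(-4))*(3 + 5) = ((4*0)*(-4))*8 = (0*(-4))*8 = 0*8 = 0)
k³ = 0³ = 0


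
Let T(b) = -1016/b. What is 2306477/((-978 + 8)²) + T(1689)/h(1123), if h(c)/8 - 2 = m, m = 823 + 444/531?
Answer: 189805394835623/77431740919100 ≈ 2.4513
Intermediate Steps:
m = 145819/177 (m = 823 + 444*(1/531) = 823 + 148/177 = 145819/177 ≈ 823.84)
h(c) = 1169384/177 (h(c) = 16 + 8*(145819/177) = 16 + 1166552/177 = 1169384/177)
2306477/((-978 + 8)²) + T(1689)/h(1123) = 2306477/((-978 + 8)²) + (-1016/1689)/(1169384/177) = 2306477/((-970)²) - 1016*1/1689*(177/1169384) = 2306477/940900 - 1016/1689*177/1169384 = 2306477*(1/940900) - 7493/82295399 = 2306477/940900 - 7493/82295399 = 189805394835623/77431740919100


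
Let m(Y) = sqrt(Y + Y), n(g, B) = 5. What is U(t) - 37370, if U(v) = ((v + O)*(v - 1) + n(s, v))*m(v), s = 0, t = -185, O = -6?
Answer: -37370 + 35531*I*sqrt(370) ≈ -37370.0 + 6.8345e+5*I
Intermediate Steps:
m(Y) = sqrt(2)*sqrt(Y) (m(Y) = sqrt(2*Y) = sqrt(2)*sqrt(Y))
U(v) = sqrt(2)*sqrt(v)*(5 + (-1 + v)*(-6 + v)) (U(v) = ((v - 6)*(v - 1) + 5)*(sqrt(2)*sqrt(v)) = ((-6 + v)*(-1 + v) + 5)*(sqrt(2)*sqrt(v)) = ((-1 + v)*(-6 + v) + 5)*(sqrt(2)*sqrt(v)) = (5 + (-1 + v)*(-6 + v))*(sqrt(2)*sqrt(v)) = sqrt(2)*sqrt(v)*(5 + (-1 + v)*(-6 + v)))
U(t) - 37370 = sqrt(2)*sqrt(-185)*(11 + (-185)**2 - 7*(-185)) - 37370 = sqrt(2)*(I*sqrt(185))*(11 + 34225 + 1295) - 37370 = sqrt(2)*(I*sqrt(185))*35531 - 37370 = 35531*I*sqrt(370) - 37370 = -37370 + 35531*I*sqrt(370)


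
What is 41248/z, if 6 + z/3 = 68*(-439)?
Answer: -20624/44787 ≈ -0.46049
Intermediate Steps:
z = -89574 (z = -18 + 3*(68*(-439)) = -18 + 3*(-29852) = -18 - 89556 = -89574)
41248/z = 41248/(-89574) = 41248*(-1/89574) = -20624/44787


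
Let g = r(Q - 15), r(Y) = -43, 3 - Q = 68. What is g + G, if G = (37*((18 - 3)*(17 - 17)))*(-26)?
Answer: -43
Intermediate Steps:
Q = -65 (Q = 3 - 1*68 = 3 - 68 = -65)
g = -43
G = 0 (G = (37*(15*0))*(-26) = (37*0)*(-26) = 0*(-26) = 0)
g + G = -43 + 0 = -43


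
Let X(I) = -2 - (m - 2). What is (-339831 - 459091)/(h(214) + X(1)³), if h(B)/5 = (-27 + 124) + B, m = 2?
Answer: -798922/1547 ≈ -516.43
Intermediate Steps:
X(I) = -2 (X(I) = -2 - (2 - 2) = -2 - 1*0 = -2 + 0 = -2)
h(B) = 485 + 5*B (h(B) = 5*((-27 + 124) + B) = 5*(97 + B) = 485 + 5*B)
(-339831 - 459091)/(h(214) + X(1)³) = (-339831 - 459091)/((485 + 5*214) + (-2)³) = -798922/((485 + 1070) - 8) = -798922/(1555 - 8) = -798922/1547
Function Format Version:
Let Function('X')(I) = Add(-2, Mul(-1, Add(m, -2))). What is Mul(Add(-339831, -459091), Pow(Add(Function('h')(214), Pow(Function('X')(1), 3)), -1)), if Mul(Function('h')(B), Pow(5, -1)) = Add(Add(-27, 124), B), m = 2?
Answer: Rational(-798922, 1547) ≈ -516.43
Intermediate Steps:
Function('X')(I) = -2 (Function('X')(I) = Add(-2, Mul(-1, Add(2, -2))) = Add(-2, Mul(-1, 0)) = Add(-2, 0) = -2)
Function('h')(B) = Add(485, Mul(5, B)) (Function('h')(B) = Mul(5, Add(Add(-27, 124), B)) = Mul(5, Add(97, B)) = Add(485, Mul(5, B)))
Mul(Add(-339831, -459091), Pow(Add(Function('h')(214), Pow(Function('X')(1), 3)), -1)) = Mul(Add(-339831, -459091), Pow(Add(Add(485, Mul(5, 214)), Pow(-2, 3)), -1)) = Mul(-798922, Pow(Add(Add(485, 1070), -8), -1)) = Mul(-798922, Pow(Add(1555, -8), -1)) = Mul(-798922, Pow(1547, -1)) = Mul(-798922, Rational(1, 1547)) = Rational(-798922, 1547)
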